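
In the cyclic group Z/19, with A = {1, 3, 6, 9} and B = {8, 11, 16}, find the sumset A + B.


Work in Z/19Z: reduce every sum a + b modulo 19.
Enumerate all 12 pairs:
a = 1: 1+8=9, 1+11=12, 1+16=17
a = 3: 3+8=11, 3+11=14, 3+16=0
a = 6: 6+8=14, 6+11=17, 6+16=3
a = 9: 9+8=17, 9+11=1, 9+16=6
Distinct residues collected: {0, 1, 3, 6, 9, 11, 12, 14, 17}
|A + B| = 9 (out of 19 total residues).

A + B = {0, 1, 3, 6, 9, 11, 12, 14, 17}


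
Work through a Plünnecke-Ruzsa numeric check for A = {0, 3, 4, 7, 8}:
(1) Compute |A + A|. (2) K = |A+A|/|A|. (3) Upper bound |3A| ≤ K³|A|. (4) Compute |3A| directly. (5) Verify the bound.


|A| = 5.
Step 1: Compute A + A by enumerating all 25 pairs.
A + A = {0, 3, 4, 6, 7, 8, 10, 11, 12, 14, 15, 16}, so |A + A| = 12.
Step 2: Doubling constant K = |A + A|/|A| = 12/5 = 12/5 ≈ 2.4000.
Step 3: Plünnecke-Ruzsa gives |3A| ≤ K³·|A| = (2.4000)³ · 5 ≈ 69.1200.
Step 4: Compute 3A = A + A + A directly by enumerating all triples (a,b,c) ∈ A³; |3A| = 22.
Step 5: Check 22 ≤ 69.1200? Yes ✓.

K = 12/5, Plünnecke-Ruzsa bound K³|A| ≈ 69.1200, |3A| = 22, inequality holds.


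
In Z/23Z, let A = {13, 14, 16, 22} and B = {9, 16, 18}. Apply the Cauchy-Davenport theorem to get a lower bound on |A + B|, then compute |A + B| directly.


Cauchy-Davenport: |A + B| ≥ min(p, |A| + |B| - 1) for A, B nonempty in Z/pZ.
|A| = 4, |B| = 3, p = 23.
CD lower bound = min(23, 4 + 3 - 1) = min(23, 6) = 6.
Compute A + B mod 23 directly:
a = 13: 13+9=22, 13+16=6, 13+18=8
a = 14: 14+9=0, 14+16=7, 14+18=9
a = 16: 16+9=2, 16+16=9, 16+18=11
a = 22: 22+9=8, 22+16=15, 22+18=17
A + B = {0, 2, 6, 7, 8, 9, 11, 15, 17, 22}, so |A + B| = 10.
Verify: 10 ≥ 6? Yes ✓.

CD lower bound = 6, actual |A + B| = 10.


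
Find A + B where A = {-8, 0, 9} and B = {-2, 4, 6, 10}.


A + B = {a + b : a ∈ A, b ∈ B}.
Enumerate all |A|·|B| = 3·4 = 12 pairs (a, b) and collect distinct sums.
a = -8: -8+-2=-10, -8+4=-4, -8+6=-2, -8+10=2
a = 0: 0+-2=-2, 0+4=4, 0+6=6, 0+10=10
a = 9: 9+-2=7, 9+4=13, 9+6=15, 9+10=19
Collecting distinct sums: A + B = {-10, -4, -2, 2, 4, 6, 7, 10, 13, 15, 19}
|A + B| = 11

A + B = {-10, -4, -2, 2, 4, 6, 7, 10, 13, 15, 19}


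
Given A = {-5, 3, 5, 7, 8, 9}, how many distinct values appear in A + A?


A + A = {a + a' : a, a' ∈ A}; |A| = 6.
General bounds: 2|A| - 1 ≤ |A + A| ≤ |A|(|A|+1)/2, i.e. 11 ≤ |A + A| ≤ 21.
Lower bound 2|A|-1 is attained iff A is an arithmetic progression.
Enumerate sums a + a' for a ≤ a' (symmetric, so this suffices):
a = -5: -5+-5=-10, -5+3=-2, -5+5=0, -5+7=2, -5+8=3, -5+9=4
a = 3: 3+3=6, 3+5=8, 3+7=10, 3+8=11, 3+9=12
a = 5: 5+5=10, 5+7=12, 5+8=13, 5+9=14
a = 7: 7+7=14, 7+8=15, 7+9=16
a = 8: 8+8=16, 8+9=17
a = 9: 9+9=18
Distinct sums: {-10, -2, 0, 2, 3, 4, 6, 8, 10, 11, 12, 13, 14, 15, 16, 17, 18}
|A + A| = 17

|A + A| = 17


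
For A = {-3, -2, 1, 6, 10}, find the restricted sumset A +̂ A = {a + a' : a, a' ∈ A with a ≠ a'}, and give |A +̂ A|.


Restricted sumset: A +̂ A = {a + a' : a ∈ A, a' ∈ A, a ≠ a'}.
Equivalently, take A + A and drop any sum 2a that is achievable ONLY as a + a for a ∈ A (i.e. sums representable only with equal summands).
Enumerate pairs (a, a') with a < a' (symmetric, so each unordered pair gives one sum; this covers all a ≠ a'):
  -3 + -2 = -5
  -3 + 1 = -2
  -3 + 6 = 3
  -3 + 10 = 7
  -2 + 1 = -1
  -2 + 6 = 4
  -2 + 10 = 8
  1 + 6 = 7
  1 + 10 = 11
  6 + 10 = 16
Collected distinct sums: {-5, -2, -1, 3, 4, 7, 8, 11, 16}
|A +̂ A| = 9
(Reference bound: |A +̂ A| ≥ 2|A| - 3 for |A| ≥ 2, with |A| = 5 giving ≥ 7.)

|A +̂ A| = 9


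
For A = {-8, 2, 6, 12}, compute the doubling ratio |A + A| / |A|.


|A| = 4.
Compute A + A by enumerating all 16 pairs.
A + A = {-16, -6, -2, 4, 8, 12, 14, 18, 24}, so |A + A| = 9.
K = |A + A| / |A| = 9/4 (already in lowest terms) ≈ 2.2500.
Reference: AP of size 4 gives K = 7/4 ≈ 1.7500; a fully generic set of size 4 gives K ≈ 2.5000.

|A| = 4, |A + A| = 9, K = 9/4.


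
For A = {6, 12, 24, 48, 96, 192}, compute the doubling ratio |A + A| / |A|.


|A| = 6.
Compute A + A by enumerating all 36 pairs.
A + A = {12, 18, 24, 30, 36, 48, 54, 60, 72, 96, 102, 108, 120, 144, 192, 198, 204, 216, 240, 288, 384}, so |A + A| = 21.
K = |A + A| / |A| = 21/6 = 7/2 ≈ 3.5000.
Reference: AP of size 6 gives K = 11/6 ≈ 1.8333; a fully generic set of size 6 gives K ≈ 3.5000.

|A| = 6, |A + A| = 21, K = 21/6 = 7/2.


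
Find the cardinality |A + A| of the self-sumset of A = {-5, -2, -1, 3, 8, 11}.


A + A = {a + a' : a, a' ∈ A}; |A| = 6.
General bounds: 2|A| - 1 ≤ |A + A| ≤ |A|(|A|+1)/2, i.e. 11 ≤ |A + A| ≤ 21.
Lower bound 2|A|-1 is attained iff A is an arithmetic progression.
Enumerate sums a + a' for a ≤ a' (symmetric, so this suffices):
a = -5: -5+-5=-10, -5+-2=-7, -5+-1=-6, -5+3=-2, -5+8=3, -5+11=6
a = -2: -2+-2=-4, -2+-1=-3, -2+3=1, -2+8=6, -2+11=9
a = -1: -1+-1=-2, -1+3=2, -1+8=7, -1+11=10
a = 3: 3+3=6, 3+8=11, 3+11=14
a = 8: 8+8=16, 8+11=19
a = 11: 11+11=22
Distinct sums: {-10, -7, -6, -4, -3, -2, 1, 2, 3, 6, 7, 9, 10, 11, 14, 16, 19, 22}
|A + A| = 18

|A + A| = 18


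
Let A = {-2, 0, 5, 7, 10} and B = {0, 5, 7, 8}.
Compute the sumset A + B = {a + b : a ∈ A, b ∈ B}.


A + B = {a + b : a ∈ A, b ∈ B}.
Enumerate all |A|·|B| = 5·4 = 20 pairs (a, b) and collect distinct sums.
a = -2: -2+0=-2, -2+5=3, -2+7=5, -2+8=6
a = 0: 0+0=0, 0+5=5, 0+7=7, 0+8=8
a = 5: 5+0=5, 5+5=10, 5+7=12, 5+8=13
a = 7: 7+0=7, 7+5=12, 7+7=14, 7+8=15
a = 10: 10+0=10, 10+5=15, 10+7=17, 10+8=18
Collecting distinct sums: A + B = {-2, 0, 3, 5, 6, 7, 8, 10, 12, 13, 14, 15, 17, 18}
|A + B| = 14

A + B = {-2, 0, 3, 5, 6, 7, 8, 10, 12, 13, 14, 15, 17, 18}


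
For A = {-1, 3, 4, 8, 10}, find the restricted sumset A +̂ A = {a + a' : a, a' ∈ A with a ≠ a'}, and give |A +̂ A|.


Restricted sumset: A +̂ A = {a + a' : a ∈ A, a' ∈ A, a ≠ a'}.
Equivalently, take A + A and drop any sum 2a that is achievable ONLY as a + a for a ∈ A (i.e. sums representable only with equal summands).
Enumerate pairs (a, a') with a < a' (symmetric, so each unordered pair gives one sum; this covers all a ≠ a'):
  -1 + 3 = 2
  -1 + 4 = 3
  -1 + 8 = 7
  -1 + 10 = 9
  3 + 4 = 7
  3 + 8 = 11
  3 + 10 = 13
  4 + 8 = 12
  4 + 10 = 14
  8 + 10 = 18
Collected distinct sums: {2, 3, 7, 9, 11, 12, 13, 14, 18}
|A +̂ A| = 9
(Reference bound: |A +̂ A| ≥ 2|A| - 3 for |A| ≥ 2, with |A| = 5 giving ≥ 7.)

|A +̂ A| = 9


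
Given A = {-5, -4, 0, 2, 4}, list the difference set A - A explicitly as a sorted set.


A - A = {a - a' : a, a' ∈ A}.
Compute a - a' for each ordered pair (a, a'):
a = -5: -5--5=0, -5--4=-1, -5-0=-5, -5-2=-7, -5-4=-9
a = -4: -4--5=1, -4--4=0, -4-0=-4, -4-2=-6, -4-4=-8
a = 0: 0--5=5, 0--4=4, 0-0=0, 0-2=-2, 0-4=-4
a = 2: 2--5=7, 2--4=6, 2-0=2, 2-2=0, 2-4=-2
a = 4: 4--5=9, 4--4=8, 4-0=4, 4-2=2, 4-4=0
Collecting distinct values (and noting 0 appears from a-a):
A - A = {-9, -8, -7, -6, -5, -4, -2, -1, 0, 1, 2, 4, 5, 6, 7, 8, 9}
|A - A| = 17

A - A = {-9, -8, -7, -6, -5, -4, -2, -1, 0, 1, 2, 4, 5, 6, 7, 8, 9}


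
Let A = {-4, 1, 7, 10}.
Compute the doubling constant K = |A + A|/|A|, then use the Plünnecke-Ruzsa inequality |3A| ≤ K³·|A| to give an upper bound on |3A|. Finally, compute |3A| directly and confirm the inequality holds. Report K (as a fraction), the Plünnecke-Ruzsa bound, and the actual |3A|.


|A| = 4.
Step 1: Compute A + A by enumerating all 16 pairs.
A + A = {-8, -3, 2, 3, 6, 8, 11, 14, 17, 20}, so |A + A| = 10.
Step 2: Doubling constant K = |A + A|/|A| = 10/4 = 10/4 ≈ 2.5000.
Step 3: Plünnecke-Ruzsa gives |3A| ≤ K³·|A| = (2.5000)³ · 4 ≈ 62.5000.
Step 4: Compute 3A = A + A + A directly by enumerating all triples (a,b,c) ∈ A³; |3A| = 19.
Step 5: Check 19 ≤ 62.5000? Yes ✓.

K = 10/4, Plünnecke-Ruzsa bound K³|A| ≈ 62.5000, |3A| = 19, inequality holds.


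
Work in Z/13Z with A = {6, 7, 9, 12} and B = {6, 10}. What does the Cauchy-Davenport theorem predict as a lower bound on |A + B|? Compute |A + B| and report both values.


Cauchy-Davenport: |A + B| ≥ min(p, |A| + |B| - 1) for A, B nonempty in Z/pZ.
|A| = 4, |B| = 2, p = 13.
CD lower bound = min(13, 4 + 2 - 1) = min(13, 5) = 5.
Compute A + B mod 13 directly:
a = 6: 6+6=12, 6+10=3
a = 7: 7+6=0, 7+10=4
a = 9: 9+6=2, 9+10=6
a = 12: 12+6=5, 12+10=9
A + B = {0, 2, 3, 4, 5, 6, 9, 12}, so |A + B| = 8.
Verify: 8 ≥ 5? Yes ✓.

CD lower bound = 5, actual |A + B| = 8.


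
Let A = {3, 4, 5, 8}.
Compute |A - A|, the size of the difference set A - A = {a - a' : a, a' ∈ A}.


A - A = {a - a' : a, a' ∈ A}; |A| = 4.
Bounds: 2|A|-1 ≤ |A - A| ≤ |A|² - |A| + 1, i.e. 7 ≤ |A - A| ≤ 13.
Note: 0 ∈ A - A always (from a - a). The set is symmetric: if d ∈ A - A then -d ∈ A - A.
Enumerate nonzero differences d = a - a' with a > a' (then include -d):
Positive differences: {1, 2, 3, 4, 5}
Full difference set: {0} ∪ (positive diffs) ∪ (negative diffs).
|A - A| = 1 + 2·5 = 11 (matches direct enumeration: 11).

|A - A| = 11


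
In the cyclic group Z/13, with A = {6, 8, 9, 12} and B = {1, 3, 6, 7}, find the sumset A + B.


Work in Z/13Z: reduce every sum a + b modulo 13.
Enumerate all 16 pairs:
a = 6: 6+1=7, 6+3=9, 6+6=12, 6+7=0
a = 8: 8+1=9, 8+3=11, 8+6=1, 8+7=2
a = 9: 9+1=10, 9+3=12, 9+6=2, 9+7=3
a = 12: 12+1=0, 12+3=2, 12+6=5, 12+7=6
Distinct residues collected: {0, 1, 2, 3, 5, 6, 7, 9, 10, 11, 12}
|A + B| = 11 (out of 13 total residues).

A + B = {0, 1, 2, 3, 5, 6, 7, 9, 10, 11, 12}


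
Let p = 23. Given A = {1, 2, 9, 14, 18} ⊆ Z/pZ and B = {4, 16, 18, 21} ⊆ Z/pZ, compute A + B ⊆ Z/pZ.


Work in Z/23Z: reduce every sum a + b modulo 23.
Enumerate all 20 pairs:
a = 1: 1+4=5, 1+16=17, 1+18=19, 1+21=22
a = 2: 2+4=6, 2+16=18, 2+18=20, 2+21=0
a = 9: 9+4=13, 9+16=2, 9+18=4, 9+21=7
a = 14: 14+4=18, 14+16=7, 14+18=9, 14+21=12
a = 18: 18+4=22, 18+16=11, 18+18=13, 18+21=16
Distinct residues collected: {0, 2, 4, 5, 6, 7, 9, 11, 12, 13, 16, 17, 18, 19, 20, 22}
|A + B| = 16 (out of 23 total residues).

A + B = {0, 2, 4, 5, 6, 7, 9, 11, 12, 13, 16, 17, 18, 19, 20, 22}


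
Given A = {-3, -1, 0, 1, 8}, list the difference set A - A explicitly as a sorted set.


A - A = {a - a' : a, a' ∈ A}.
Compute a - a' for each ordered pair (a, a'):
a = -3: -3--3=0, -3--1=-2, -3-0=-3, -3-1=-4, -3-8=-11
a = -1: -1--3=2, -1--1=0, -1-0=-1, -1-1=-2, -1-8=-9
a = 0: 0--3=3, 0--1=1, 0-0=0, 0-1=-1, 0-8=-8
a = 1: 1--3=4, 1--1=2, 1-0=1, 1-1=0, 1-8=-7
a = 8: 8--3=11, 8--1=9, 8-0=8, 8-1=7, 8-8=0
Collecting distinct values (and noting 0 appears from a-a):
A - A = {-11, -9, -8, -7, -4, -3, -2, -1, 0, 1, 2, 3, 4, 7, 8, 9, 11}
|A - A| = 17

A - A = {-11, -9, -8, -7, -4, -3, -2, -1, 0, 1, 2, 3, 4, 7, 8, 9, 11}


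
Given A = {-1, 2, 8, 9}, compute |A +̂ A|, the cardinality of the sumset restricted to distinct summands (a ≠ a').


Restricted sumset: A +̂ A = {a + a' : a ∈ A, a' ∈ A, a ≠ a'}.
Equivalently, take A + A and drop any sum 2a that is achievable ONLY as a + a for a ∈ A (i.e. sums representable only with equal summands).
Enumerate pairs (a, a') with a < a' (symmetric, so each unordered pair gives one sum; this covers all a ≠ a'):
  -1 + 2 = 1
  -1 + 8 = 7
  -1 + 9 = 8
  2 + 8 = 10
  2 + 9 = 11
  8 + 9 = 17
Collected distinct sums: {1, 7, 8, 10, 11, 17}
|A +̂ A| = 6
(Reference bound: |A +̂ A| ≥ 2|A| - 3 for |A| ≥ 2, with |A| = 4 giving ≥ 5.)

|A +̂ A| = 6


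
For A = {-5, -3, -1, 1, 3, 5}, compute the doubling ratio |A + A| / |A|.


|A| = 6.
Compute A + A by enumerating all 36 pairs.
A + A = {-10, -8, -6, -4, -2, 0, 2, 4, 6, 8, 10}, so |A + A| = 11.
K = |A + A| / |A| = 11/6 (already in lowest terms) ≈ 1.8333.
Reference: AP of size 6 gives K = 11/6 ≈ 1.8333; a fully generic set of size 6 gives K ≈ 3.5000.

|A| = 6, |A + A| = 11, K = 11/6.


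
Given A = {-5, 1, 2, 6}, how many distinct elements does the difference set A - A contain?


A - A = {a - a' : a, a' ∈ A}; |A| = 4.
Bounds: 2|A|-1 ≤ |A - A| ≤ |A|² - |A| + 1, i.e. 7 ≤ |A - A| ≤ 13.
Note: 0 ∈ A - A always (from a - a). The set is symmetric: if d ∈ A - A then -d ∈ A - A.
Enumerate nonzero differences d = a - a' with a > a' (then include -d):
Positive differences: {1, 4, 5, 6, 7, 11}
Full difference set: {0} ∪ (positive diffs) ∪ (negative diffs).
|A - A| = 1 + 2·6 = 13 (matches direct enumeration: 13).

|A - A| = 13


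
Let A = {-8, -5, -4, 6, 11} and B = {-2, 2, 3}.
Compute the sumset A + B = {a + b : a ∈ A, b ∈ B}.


A + B = {a + b : a ∈ A, b ∈ B}.
Enumerate all |A|·|B| = 5·3 = 15 pairs (a, b) and collect distinct sums.
a = -8: -8+-2=-10, -8+2=-6, -8+3=-5
a = -5: -5+-2=-7, -5+2=-3, -5+3=-2
a = -4: -4+-2=-6, -4+2=-2, -4+3=-1
a = 6: 6+-2=4, 6+2=8, 6+3=9
a = 11: 11+-2=9, 11+2=13, 11+3=14
Collecting distinct sums: A + B = {-10, -7, -6, -5, -3, -2, -1, 4, 8, 9, 13, 14}
|A + B| = 12

A + B = {-10, -7, -6, -5, -3, -2, -1, 4, 8, 9, 13, 14}


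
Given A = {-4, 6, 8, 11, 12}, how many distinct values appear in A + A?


A + A = {a + a' : a, a' ∈ A}; |A| = 5.
General bounds: 2|A| - 1 ≤ |A + A| ≤ |A|(|A|+1)/2, i.e. 9 ≤ |A + A| ≤ 15.
Lower bound 2|A|-1 is attained iff A is an arithmetic progression.
Enumerate sums a + a' for a ≤ a' (symmetric, so this suffices):
a = -4: -4+-4=-8, -4+6=2, -4+8=4, -4+11=7, -4+12=8
a = 6: 6+6=12, 6+8=14, 6+11=17, 6+12=18
a = 8: 8+8=16, 8+11=19, 8+12=20
a = 11: 11+11=22, 11+12=23
a = 12: 12+12=24
Distinct sums: {-8, 2, 4, 7, 8, 12, 14, 16, 17, 18, 19, 20, 22, 23, 24}
|A + A| = 15

|A + A| = 15


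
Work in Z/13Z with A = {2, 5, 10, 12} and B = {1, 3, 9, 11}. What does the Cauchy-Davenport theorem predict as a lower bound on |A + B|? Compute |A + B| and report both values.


Cauchy-Davenport: |A + B| ≥ min(p, |A| + |B| - 1) for A, B nonempty in Z/pZ.
|A| = 4, |B| = 4, p = 13.
CD lower bound = min(13, 4 + 4 - 1) = min(13, 7) = 7.
Compute A + B mod 13 directly:
a = 2: 2+1=3, 2+3=5, 2+9=11, 2+11=0
a = 5: 5+1=6, 5+3=8, 5+9=1, 5+11=3
a = 10: 10+1=11, 10+3=0, 10+9=6, 10+11=8
a = 12: 12+1=0, 12+3=2, 12+9=8, 12+11=10
A + B = {0, 1, 2, 3, 5, 6, 8, 10, 11}, so |A + B| = 9.
Verify: 9 ≥ 7? Yes ✓.

CD lower bound = 7, actual |A + B| = 9.


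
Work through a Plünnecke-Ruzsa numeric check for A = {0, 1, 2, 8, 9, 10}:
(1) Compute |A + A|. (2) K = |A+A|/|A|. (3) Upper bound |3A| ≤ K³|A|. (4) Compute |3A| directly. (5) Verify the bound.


|A| = 6.
Step 1: Compute A + A by enumerating all 36 pairs.
A + A = {0, 1, 2, 3, 4, 8, 9, 10, 11, 12, 16, 17, 18, 19, 20}, so |A + A| = 15.
Step 2: Doubling constant K = |A + A|/|A| = 15/6 = 15/6 ≈ 2.5000.
Step 3: Plünnecke-Ruzsa gives |3A| ≤ K³·|A| = (2.5000)³ · 6 ≈ 93.7500.
Step 4: Compute 3A = A + A + A directly by enumerating all triples (a,b,c) ∈ A³; |3A| = 28.
Step 5: Check 28 ≤ 93.7500? Yes ✓.

K = 15/6, Plünnecke-Ruzsa bound K³|A| ≈ 93.7500, |3A| = 28, inequality holds.


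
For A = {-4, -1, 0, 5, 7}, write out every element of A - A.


A - A = {a - a' : a, a' ∈ A}.
Compute a - a' for each ordered pair (a, a'):
a = -4: -4--4=0, -4--1=-3, -4-0=-4, -4-5=-9, -4-7=-11
a = -1: -1--4=3, -1--1=0, -1-0=-1, -1-5=-6, -1-7=-8
a = 0: 0--4=4, 0--1=1, 0-0=0, 0-5=-5, 0-7=-7
a = 5: 5--4=9, 5--1=6, 5-0=5, 5-5=0, 5-7=-2
a = 7: 7--4=11, 7--1=8, 7-0=7, 7-5=2, 7-7=0
Collecting distinct values (and noting 0 appears from a-a):
A - A = {-11, -9, -8, -7, -6, -5, -4, -3, -2, -1, 0, 1, 2, 3, 4, 5, 6, 7, 8, 9, 11}
|A - A| = 21

A - A = {-11, -9, -8, -7, -6, -5, -4, -3, -2, -1, 0, 1, 2, 3, 4, 5, 6, 7, 8, 9, 11}


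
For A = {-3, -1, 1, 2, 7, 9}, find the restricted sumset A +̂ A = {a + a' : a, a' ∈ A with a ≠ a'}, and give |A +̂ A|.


Restricted sumset: A +̂ A = {a + a' : a ∈ A, a' ∈ A, a ≠ a'}.
Equivalently, take A + A and drop any sum 2a that is achievable ONLY as a + a for a ∈ A (i.e. sums representable only with equal summands).
Enumerate pairs (a, a') with a < a' (symmetric, so each unordered pair gives one sum; this covers all a ≠ a'):
  -3 + -1 = -4
  -3 + 1 = -2
  -3 + 2 = -1
  -3 + 7 = 4
  -3 + 9 = 6
  -1 + 1 = 0
  -1 + 2 = 1
  -1 + 7 = 6
  -1 + 9 = 8
  1 + 2 = 3
  1 + 7 = 8
  1 + 9 = 10
  2 + 7 = 9
  2 + 9 = 11
  7 + 9 = 16
Collected distinct sums: {-4, -2, -1, 0, 1, 3, 4, 6, 8, 9, 10, 11, 16}
|A +̂ A| = 13
(Reference bound: |A +̂ A| ≥ 2|A| - 3 for |A| ≥ 2, with |A| = 6 giving ≥ 9.)

|A +̂ A| = 13


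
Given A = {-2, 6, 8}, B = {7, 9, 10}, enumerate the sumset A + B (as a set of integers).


A + B = {a + b : a ∈ A, b ∈ B}.
Enumerate all |A|·|B| = 3·3 = 9 pairs (a, b) and collect distinct sums.
a = -2: -2+7=5, -2+9=7, -2+10=8
a = 6: 6+7=13, 6+9=15, 6+10=16
a = 8: 8+7=15, 8+9=17, 8+10=18
Collecting distinct sums: A + B = {5, 7, 8, 13, 15, 16, 17, 18}
|A + B| = 8

A + B = {5, 7, 8, 13, 15, 16, 17, 18}


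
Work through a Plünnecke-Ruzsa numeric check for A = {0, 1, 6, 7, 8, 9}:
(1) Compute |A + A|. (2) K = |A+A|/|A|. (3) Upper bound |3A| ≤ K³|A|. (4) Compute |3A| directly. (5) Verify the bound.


|A| = 6.
Step 1: Compute A + A by enumerating all 36 pairs.
A + A = {0, 1, 2, 6, 7, 8, 9, 10, 12, 13, 14, 15, 16, 17, 18}, so |A + A| = 15.
Step 2: Doubling constant K = |A + A|/|A| = 15/6 = 15/6 ≈ 2.5000.
Step 3: Plünnecke-Ruzsa gives |3A| ≤ K³·|A| = (2.5000)³ · 6 ≈ 93.7500.
Step 4: Compute 3A = A + A + A directly by enumerating all triples (a,b,c) ∈ A³; |3A| = 26.
Step 5: Check 26 ≤ 93.7500? Yes ✓.

K = 15/6, Plünnecke-Ruzsa bound K³|A| ≈ 93.7500, |3A| = 26, inequality holds.


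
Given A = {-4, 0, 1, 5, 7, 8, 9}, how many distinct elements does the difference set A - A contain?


A - A = {a - a' : a, a' ∈ A}; |A| = 7.
Bounds: 2|A|-1 ≤ |A - A| ≤ |A|² - |A| + 1, i.e. 13 ≤ |A - A| ≤ 43.
Note: 0 ∈ A - A always (from a - a). The set is symmetric: if d ∈ A - A then -d ∈ A - A.
Enumerate nonzero differences d = a - a' with a > a' (then include -d):
Positive differences: {1, 2, 3, 4, 5, 6, 7, 8, 9, 11, 12, 13}
Full difference set: {0} ∪ (positive diffs) ∪ (negative diffs).
|A - A| = 1 + 2·12 = 25 (matches direct enumeration: 25).

|A - A| = 25


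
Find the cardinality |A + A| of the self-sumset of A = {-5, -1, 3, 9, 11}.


A + A = {a + a' : a, a' ∈ A}; |A| = 5.
General bounds: 2|A| - 1 ≤ |A + A| ≤ |A|(|A|+1)/2, i.e. 9 ≤ |A + A| ≤ 15.
Lower bound 2|A|-1 is attained iff A is an arithmetic progression.
Enumerate sums a + a' for a ≤ a' (symmetric, so this suffices):
a = -5: -5+-5=-10, -5+-1=-6, -5+3=-2, -5+9=4, -5+11=6
a = -1: -1+-1=-2, -1+3=2, -1+9=8, -1+11=10
a = 3: 3+3=6, 3+9=12, 3+11=14
a = 9: 9+9=18, 9+11=20
a = 11: 11+11=22
Distinct sums: {-10, -6, -2, 2, 4, 6, 8, 10, 12, 14, 18, 20, 22}
|A + A| = 13

|A + A| = 13


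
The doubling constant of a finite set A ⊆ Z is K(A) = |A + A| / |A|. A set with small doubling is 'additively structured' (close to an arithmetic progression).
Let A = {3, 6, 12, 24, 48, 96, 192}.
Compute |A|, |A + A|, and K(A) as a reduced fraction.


|A| = 7.
Compute A + A by enumerating all 49 pairs.
A + A = {6, 9, 12, 15, 18, 24, 27, 30, 36, 48, 51, 54, 60, 72, 96, 99, 102, 108, 120, 144, 192, 195, 198, 204, 216, 240, 288, 384}, so |A + A| = 28.
K = |A + A| / |A| = 28/7 = 4/1 ≈ 4.0000.
Reference: AP of size 7 gives K = 13/7 ≈ 1.8571; a fully generic set of size 7 gives K ≈ 4.0000.

|A| = 7, |A + A| = 28, K = 28/7 = 4/1.


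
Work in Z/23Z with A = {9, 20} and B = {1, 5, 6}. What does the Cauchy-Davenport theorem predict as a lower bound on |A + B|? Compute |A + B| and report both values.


Cauchy-Davenport: |A + B| ≥ min(p, |A| + |B| - 1) for A, B nonempty in Z/pZ.
|A| = 2, |B| = 3, p = 23.
CD lower bound = min(23, 2 + 3 - 1) = min(23, 4) = 4.
Compute A + B mod 23 directly:
a = 9: 9+1=10, 9+5=14, 9+6=15
a = 20: 20+1=21, 20+5=2, 20+6=3
A + B = {2, 3, 10, 14, 15, 21}, so |A + B| = 6.
Verify: 6 ≥ 4? Yes ✓.

CD lower bound = 4, actual |A + B| = 6.


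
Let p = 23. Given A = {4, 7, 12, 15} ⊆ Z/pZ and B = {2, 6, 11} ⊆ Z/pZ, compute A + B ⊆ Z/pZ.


Work in Z/23Z: reduce every sum a + b modulo 23.
Enumerate all 12 pairs:
a = 4: 4+2=6, 4+6=10, 4+11=15
a = 7: 7+2=9, 7+6=13, 7+11=18
a = 12: 12+2=14, 12+6=18, 12+11=0
a = 15: 15+2=17, 15+6=21, 15+11=3
Distinct residues collected: {0, 3, 6, 9, 10, 13, 14, 15, 17, 18, 21}
|A + B| = 11 (out of 23 total residues).

A + B = {0, 3, 6, 9, 10, 13, 14, 15, 17, 18, 21}


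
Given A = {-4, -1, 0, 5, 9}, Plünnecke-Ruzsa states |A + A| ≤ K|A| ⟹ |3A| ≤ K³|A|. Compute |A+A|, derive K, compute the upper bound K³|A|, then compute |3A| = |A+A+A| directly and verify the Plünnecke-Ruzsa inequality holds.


|A| = 5.
Step 1: Compute A + A by enumerating all 25 pairs.
A + A = {-8, -5, -4, -2, -1, 0, 1, 4, 5, 8, 9, 10, 14, 18}, so |A + A| = 14.
Step 2: Doubling constant K = |A + A|/|A| = 14/5 = 14/5 ≈ 2.8000.
Step 3: Plünnecke-Ruzsa gives |3A| ≤ K³·|A| = (2.8000)³ · 5 ≈ 109.7600.
Step 4: Compute 3A = A + A + A directly by enumerating all triples (a,b,c) ∈ A³; |3A| = 27.
Step 5: Check 27 ≤ 109.7600? Yes ✓.

K = 14/5, Plünnecke-Ruzsa bound K³|A| ≈ 109.7600, |3A| = 27, inequality holds.


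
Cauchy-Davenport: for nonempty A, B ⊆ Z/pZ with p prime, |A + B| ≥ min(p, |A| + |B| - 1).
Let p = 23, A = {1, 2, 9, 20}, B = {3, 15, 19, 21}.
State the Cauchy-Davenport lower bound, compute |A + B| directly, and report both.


Cauchy-Davenport: |A + B| ≥ min(p, |A| + |B| - 1) for A, B nonempty in Z/pZ.
|A| = 4, |B| = 4, p = 23.
CD lower bound = min(23, 4 + 4 - 1) = min(23, 7) = 7.
Compute A + B mod 23 directly:
a = 1: 1+3=4, 1+15=16, 1+19=20, 1+21=22
a = 2: 2+3=5, 2+15=17, 2+19=21, 2+21=0
a = 9: 9+3=12, 9+15=1, 9+19=5, 9+21=7
a = 20: 20+3=0, 20+15=12, 20+19=16, 20+21=18
A + B = {0, 1, 4, 5, 7, 12, 16, 17, 18, 20, 21, 22}, so |A + B| = 12.
Verify: 12 ≥ 7? Yes ✓.

CD lower bound = 7, actual |A + B| = 12.


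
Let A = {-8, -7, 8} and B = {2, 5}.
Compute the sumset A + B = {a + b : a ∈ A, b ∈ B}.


A + B = {a + b : a ∈ A, b ∈ B}.
Enumerate all |A|·|B| = 3·2 = 6 pairs (a, b) and collect distinct sums.
a = -8: -8+2=-6, -8+5=-3
a = -7: -7+2=-5, -7+5=-2
a = 8: 8+2=10, 8+5=13
Collecting distinct sums: A + B = {-6, -5, -3, -2, 10, 13}
|A + B| = 6

A + B = {-6, -5, -3, -2, 10, 13}


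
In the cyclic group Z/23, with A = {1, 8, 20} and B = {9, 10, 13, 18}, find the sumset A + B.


Work in Z/23Z: reduce every sum a + b modulo 23.
Enumerate all 12 pairs:
a = 1: 1+9=10, 1+10=11, 1+13=14, 1+18=19
a = 8: 8+9=17, 8+10=18, 8+13=21, 8+18=3
a = 20: 20+9=6, 20+10=7, 20+13=10, 20+18=15
Distinct residues collected: {3, 6, 7, 10, 11, 14, 15, 17, 18, 19, 21}
|A + B| = 11 (out of 23 total residues).

A + B = {3, 6, 7, 10, 11, 14, 15, 17, 18, 19, 21}


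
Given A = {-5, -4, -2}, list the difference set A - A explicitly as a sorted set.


A - A = {a - a' : a, a' ∈ A}.
Compute a - a' for each ordered pair (a, a'):
a = -5: -5--5=0, -5--4=-1, -5--2=-3
a = -4: -4--5=1, -4--4=0, -4--2=-2
a = -2: -2--5=3, -2--4=2, -2--2=0
Collecting distinct values (and noting 0 appears from a-a):
A - A = {-3, -2, -1, 0, 1, 2, 3}
|A - A| = 7

A - A = {-3, -2, -1, 0, 1, 2, 3}


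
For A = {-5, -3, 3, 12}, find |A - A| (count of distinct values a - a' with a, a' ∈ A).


A - A = {a - a' : a, a' ∈ A}; |A| = 4.
Bounds: 2|A|-1 ≤ |A - A| ≤ |A|² - |A| + 1, i.e. 7 ≤ |A - A| ≤ 13.
Note: 0 ∈ A - A always (from a - a). The set is symmetric: if d ∈ A - A then -d ∈ A - A.
Enumerate nonzero differences d = a - a' with a > a' (then include -d):
Positive differences: {2, 6, 8, 9, 15, 17}
Full difference set: {0} ∪ (positive diffs) ∪ (negative diffs).
|A - A| = 1 + 2·6 = 13 (matches direct enumeration: 13).

|A - A| = 13


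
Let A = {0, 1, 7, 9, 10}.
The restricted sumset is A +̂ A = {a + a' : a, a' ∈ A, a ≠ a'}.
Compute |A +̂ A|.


Restricted sumset: A +̂ A = {a + a' : a ∈ A, a' ∈ A, a ≠ a'}.
Equivalently, take A + A and drop any sum 2a that is achievable ONLY as a + a for a ∈ A (i.e. sums representable only with equal summands).
Enumerate pairs (a, a') with a < a' (symmetric, so each unordered pair gives one sum; this covers all a ≠ a'):
  0 + 1 = 1
  0 + 7 = 7
  0 + 9 = 9
  0 + 10 = 10
  1 + 7 = 8
  1 + 9 = 10
  1 + 10 = 11
  7 + 9 = 16
  7 + 10 = 17
  9 + 10 = 19
Collected distinct sums: {1, 7, 8, 9, 10, 11, 16, 17, 19}
|A +̂ A| = 9
(Reference bound: |A +̂ A| ≥ 2|A| - 3 for |A| ≥ 2, with |A| = 5 giving ≥ 7.)

|A +̂ A| = 9


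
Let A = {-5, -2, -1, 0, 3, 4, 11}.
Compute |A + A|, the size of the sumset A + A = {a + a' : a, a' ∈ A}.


A + A = {a + a' : a, a' ∈ A}; |A| = 7.
General bounds: 2|A| - 1 ≤ |A + A| ≤ |A|(|A|+1)/2, i.e. 13 ≤ |A + A| ≤ 28.
Lower bound 2|A|-1 is attained iff A is an arithmetic progression.
Enumerate sums a + a' for a ≤ a' (symmetric, so this suffices):
a = -5: -5+-5=-10, -5+-2=-7, -5+-1=-6, -5+0=-5, -5+3=-2, -5+4=-1, -5+11=6
a = -2: -2+-2=-4, -2+-1=-3, -2+0=-2, -2+3=1, -2+4=2, -2+11=9
a = -1: -1+-1=-2, -1+0=-1, -1+3=2, -1+4=3, -1+11=10
a = 0: 0+0=0, 0+3=3, 0+4=4, 0+11=11
a = 3: 3+3=6, 3+4=7, 3+11=14
a = 4: 4+4=8, 4+11=15
a = 11: 11+11=22
Distinct sums: {-10, -7, -6, -5, -4, -3, -2, -1, 0, 1, 2, 3, 4, 6, 7, 8, 9, 10, 11, 14, 15, 22}
|A + A| = 22

|A + A| = 22


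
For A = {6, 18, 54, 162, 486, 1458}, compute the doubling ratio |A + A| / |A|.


|A| = 6.
Compute A + A by enumerating all 36 pairs.
A + A = {12, 24, 36, 60, 72, 108, 168, 180, 216, 324, 492, 504, 540, 648, 972, 1464, 1476, 1512, 1620, 1944, 2916}, so |A + A| = 21.
K = |A + A| / |A| = 21/6 = 7/2 ≈ 3.5000.
Reference: AP of size 6 gives K = 11/6 ≈ 1.8333; a fully generic set of size 6 gives K ≈ 3.5000.

|A| = 6, |A + A| = 21, K = 21/6 = 7/2.


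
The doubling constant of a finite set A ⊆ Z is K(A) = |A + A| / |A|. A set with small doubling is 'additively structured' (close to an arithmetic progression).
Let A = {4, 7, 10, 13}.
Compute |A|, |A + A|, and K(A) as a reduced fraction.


|A| = 4.
Compute A + A by enumerating all 16 pairs.
A + A = {8, 11, 14, 17, 20, 23, 26}, so |A + A| = 7.
K = |A + A| / |A| = 7/4 (already in lowest terms) ≈ 1.7500.
Reference: AP of size 4 gives K = 7/4 ≈ 1.7500; a fully generic set of size 4 gives K ≈ 2.5000.

|A| = 4, |A + A| = 7, K = 7/4.


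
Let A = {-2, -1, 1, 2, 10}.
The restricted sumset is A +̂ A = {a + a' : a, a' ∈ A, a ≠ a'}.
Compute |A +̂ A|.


Restricted sumset: A +̂ A = {a + a' : a ∈ A, a' ∈ A, a ≠ a'}.
Equivalently, take A + A and drop any sum 2a that is achievable ONLY as a + a for a ∈ A (i.e. sums representable only with equal summands).
Enumerate pairs (a, a') with a < a' (symmetric, so each unordered pair gives one sum; this covers all a ≠ a'):
  -2 + -1 = -3
  -2 + 1 = -1
  -2 + 2 = 0
  -2 + 10 = 8
  -1 + 1 = 0
  -1 + 2 = 1
  -1 + 10 = 9
  1 + 2 = 3
  1 + 10 = 11
  2 + 10 = 12
Collected distinct sums: {-3, -1, 0, 1, 3, 8, 9, 11, 12}
|A +̂ A| = 9
(Reference bound: |A +̂ A| ≥ 2|A| - 3 for |A| ≥ 2, with |A| = 5 giving ≥ 7.)

|A +̂ A| = 9


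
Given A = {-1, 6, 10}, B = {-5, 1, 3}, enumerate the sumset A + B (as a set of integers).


A + B = {a + b : a ∈ A, b ∈ B}.
Enumerate all |A|·|B| = 3·3 = 9 pairs (a, b) and collect distinct sums.
a = -1: -1+-5=-6, -1+1=0, -1+3=2
a = 6: 6+-5=1, 6+1=7, 6+3=9
a = 10: 10+-5=5, 10+1=11, 10+3=13
Collecting distinct sums: A + B = {-6, 0, 1, 2, 5, 7, 9, 11, 13}
|A + B| = 9

A + B = {-6, 0, 1, 2, 5, 7, 9, 11, 13}


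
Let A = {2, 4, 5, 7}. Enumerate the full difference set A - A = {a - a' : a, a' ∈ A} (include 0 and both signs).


A - A = {a - a' : a, a' ∈ A}.
Compute a - a' for each ordered pair (a, a'):
a = 2: 2-2=0, 2-4=-2, 2-5=-3, 2-7=-5
a = 4: 4-2=2, 4-4=0, 4-5=-1, 4-7=-3
a = 5: 5-2=3, 5-4=1, 5-5=0, 5-7=-2
a = 7: 7-2=5, 7-4=3, 7-5=2, 7-7=0
Collecting distinct values (and noting 0 appears from a-a):
A - A = {-5, -3, -2, -1, 0, 1, 2, 3, 5}
|A - A| = 9

A - A = {-5, -3, -2, -1, 0, 1, 2, 3, 5}


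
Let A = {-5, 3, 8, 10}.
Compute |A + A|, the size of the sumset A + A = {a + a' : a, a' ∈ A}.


A + A = {a + a' : a, a' ∈ A}; |A| = 4.
General bounds: 2|A| - 1 ≤ |A + A| ≤ |A|(|A|+1)/2, i.e. 7 ≤ |A + A| ≤ 10.
Lower bound 2|A|-1 is attained iff A is an arithmetic progression.
Enumerate sums a + a' for a ≤ a' (symmetric, so this suffices):
a = -5: -5+-5=-10, -5+3=-2, -5+8=3, -5+10=5
a = 3: 3+3=6, 3+8=11, 3+10=13
a = 8: 8+8=16, 8+10=18
a = 10: 10+10=20
Distinct sums: {-10, -2, 3, 5, 6, 11, 13, 16, 18, 20}
|A + A| = 10

|A + A| = 10


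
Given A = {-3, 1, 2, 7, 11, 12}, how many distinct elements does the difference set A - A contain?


A - A = {a - a' : a, a' ∈ A}; |A| = 6.
Bounds: 2|A|-1 ≤ |A - A| ≤ |A|² - |A| + 1, i.e. 11 ≤ |A - A| ≤ 31.
Note: 0 ∈ A - A always (from a - a). The set is symmetric: if d ∈ A - A then -d ∈ A - A.
Enumerate nonzero differences d = a - a' with a > a' (then include -d):
Positive differences: {1, 4, 5, 6, 9, 10, 11, 14, 15}
Full difference set: {0} ∪ (positive diffs) ∪ (negative diffs).
|A - A| = 1 + 2·9 = 19 (matches direct enumeration: 19).

|A - A| = 19


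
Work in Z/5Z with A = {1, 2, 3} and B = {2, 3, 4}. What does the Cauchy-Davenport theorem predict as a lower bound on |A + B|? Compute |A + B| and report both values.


Cauchy-Davenport: |A + B| ≥ min(p, |A| + |B| - 1) for A, B nonempty in Z/pZ.
|A| = 3, |B| = 3, p = 5.
CD lower bound = min(5, 3 + 3 - 1) = min(5, 5) = 5.
Compute A + B mod 5 directly:
a = 1: 1+2=3, 1+3=4, 1+4=0
a = 2: 2+2=4, 2+3=0, 2+4=1
a = 3: 3+2=0, 3+3=1, 3+4=2
A + B = {0, 1, 2, 3, 4}, so |A + B| = 5.
Verify: 5 ≥ 5? Yes ✓.

CD lower bound = 5, actual |A + B| = 5.


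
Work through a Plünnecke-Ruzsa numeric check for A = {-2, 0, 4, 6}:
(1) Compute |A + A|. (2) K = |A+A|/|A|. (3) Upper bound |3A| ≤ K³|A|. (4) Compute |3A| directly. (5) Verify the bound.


|A| = 4.
Step 1: Compute A + A by enumerating all 16 pairs.
A + A = {-4, -2, 0, 2, 4, 6, 8, 10, 12}, so |A + A| = 9.
Step 2: Doubling constant K = |A + A|/|A| = 9/4 = 9/4 ≈ 2.2500.
Step 3: Plünnecke-Ruzsa gives |3A| ≤ K³·|A| = (2.2500)³ · 4 ≈ 45.5625.
Step 4: Compute 3A = A + A + A directly by enumerating all triples (a,b,c) ∈ A³; |3A| = 13.
Step 5: Check 13 ≤ 45.5625? Yes ✓.

K = 9/4, Plünnecke-Ruzsa bound K³|A| ≈ 45.5625, |3A| = 13, inequality holds.


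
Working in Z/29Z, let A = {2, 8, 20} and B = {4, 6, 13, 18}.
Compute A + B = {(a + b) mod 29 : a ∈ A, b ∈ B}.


Work in Z/29Z: reduce every sum a + b modulo 29.
Enumerate all 12 pairs:
a = 2: 2+4=6, 2+6=8, 2+13=15, 2+18=20
a = 8: 8+4=12, 8+6=14, 8+13=21, 8+18=26
a = 20: 20+4=24, 20+6=26, 20+13=4, 20+18=9
Distinct residues collected: {4, 6, 8, 9, 12, 14, 15, 20, 21, 24, 26}
|A + B| = 11 (out of 29 total residues).

A + B = {4, 6, 8, 9, 12, 14, 15, 20, 21, 24, 26}


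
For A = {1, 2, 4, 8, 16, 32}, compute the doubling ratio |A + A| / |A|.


|A| = 6.
Compute A + A by enumerating all 36 pairs.
A + A = {2, 3, 4, 5, 6, 8, 9, 10, 12, 16, 17, 18, 20, 24, 32, 33, 34, 36, 40, 48, 64}, so |A + A| = 21.
K = |A + A| / |A| = 21/6 = 7/2 ≈ 3.5000.
Reference: AP of size 6 gives K = 11/6 ≈ 1.8333; a fully generic set of size 6 gives K ≈ 3.5000.

|A| = 6, |A + A| = 21, K = 21/6 = 7/2.


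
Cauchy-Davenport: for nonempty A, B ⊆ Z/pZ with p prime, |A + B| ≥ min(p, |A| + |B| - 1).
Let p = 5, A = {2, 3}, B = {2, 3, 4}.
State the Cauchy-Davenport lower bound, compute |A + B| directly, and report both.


Cauchy-Davenport: |A + B| ≥ min(p, |A| + |B| - 1) for A, B nonempty in Z/pZ.
|A| = 2, |B| = 3, p = 5.
CD lower bound = min(5, 2 + 3 - 1) = min(5, 4) = 4.
Compute A + B mod 5 directly:
a = 2: 2+2=4, 2+3=0, 2+4=1
a = 3: 3+2=0, 3+3=1, 3+4=2
A + B = {0, 1, 2, 4}, so |A + B| = 4.
Verify: 4 ≥ 4? Yes ✓.

CD lower bound = 4, actual |A + B| = 4.


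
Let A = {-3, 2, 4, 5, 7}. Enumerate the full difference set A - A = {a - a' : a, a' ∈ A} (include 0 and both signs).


A - A = {a - a' : a, a' ∈ A}.
Compute a - a' for each ordered pair (a, a'):
a = -3: -3--3=0, -3-2=-5, -3-4=-7, -3-5=-8, -3-7=-10
a = 2: 2--3=5, 2-2=0, 2-4=-2, 2-5=-3, 2-7=-5
a = 4: 4--3=7, 4-2=2, 4-4=0, 4-5=-1, 4-7=-3
a = 5: 5--3=8, 5-2=3, 5-4=1, 5-5=0, 5-7=-2
a = 7: 7--3=10, 7-2=5, 7-4=3, 7-5=2, 7-7=0
Collecting distinct values (and noting 0 appears from a-a):
A - A = {-10, -8, -7, -5, -3, -2, -1, 0, 1, 2, 3, 5, 7, 8, 10}
|A - A| = 15

A - A = {-10, -8, -7, -5, -3, -2, -1, 0, 1, 2, 3, 5, 7, 8, 10}


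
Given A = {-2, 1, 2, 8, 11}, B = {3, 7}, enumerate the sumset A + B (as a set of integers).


A + B = {a + b : a ∈ A, b ∈ B}.
Enumerate all |A|·|B| = 5·2 = 10 pairs (a, b) and collect distinct sums.
a = -2: -2+3=1, -2+7=5
a = 1: 1+3=4, 1+7=8
a = 2: 2+3=5, 2+7=9
a = 8: 8+3=11, 8+7=15
a = 11: 11+3=14, 11+7=18
Collecting distinct sums: A + B = {1, 4, 5, 8, 9, 11, 14, 15, 18}
|A + B| = 9

A + B = {1, 4, 5, 8, 9, 11, 14, 15, 18}


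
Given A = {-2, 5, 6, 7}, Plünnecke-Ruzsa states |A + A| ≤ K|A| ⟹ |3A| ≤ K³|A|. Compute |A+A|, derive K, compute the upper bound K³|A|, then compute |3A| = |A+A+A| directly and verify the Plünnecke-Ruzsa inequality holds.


|A| = 4.
Step 1: Compute A + A by enumerating all 16 pairs.
A + A = {-4, 3, 4, 5, 10, 11, 12, 13, 14}, so |A + A| = 9.
Step 2: Doubling constant K = |A + A|/|A| = 9/4 = 9/4 ≈ 2.2500.
Step 3: Plünnecke-Ruzsa gives |3A| ≤ K³·|A| = (2.2500)³ · 4 ≈ 45.5625.
Step 4: Compute 3A = A + A + A directly by enumerating all triples (a,b,c) ∈ A³; |3A| = 16.
Step 5: Check 16 ≤ 45.5625? Yes ✓.

K = 9/4, Plünnecke-Ruzsa bound K³|A| ≈ 45.5625, |3A| = 16, inequality holds.


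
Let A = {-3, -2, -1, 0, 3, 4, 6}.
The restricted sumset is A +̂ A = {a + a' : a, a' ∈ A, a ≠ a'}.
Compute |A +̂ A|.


Restricted sumset: A +̂ A = {a + a' : a ∈ A, a' ∈ A, a ≠ a'}.
Equivalently, take A + A and drop any sum 2a that is achievable ONLY as a + a for a ∈ A (i.e. sums representable only with equal summands).
Enumerate pairs (a, a') with a < a' (symmetric, so each unordered pair gives one sum; this covers all a ≠ a'):
  -3 + -2 = -5
  -3 + -1 = -4
  -3 + 0 = -3
  -3 + 3 = 0
  -3 + 4 = 1
  -3 + 6 = 3
  -2 + -1 = -3
  -2 + 0 = -2
  -2 + 3 = 1
  -2 + 4 = 2
  -2 + 6 = 4
  -1 + 0 = -1
  -1 + 3 = 2
  -1 + 4 = 3
  -1 + 6 = 5
  0 + 3 = 3
  0 + 4 = 4
  0 + 6 = 6
  3 + 4 = 7
  3 + 6 = 9
  4 + 6 = 10
Collected distinct sums: {-5, -4, -3, -2, -1, 0, 1, 2, 3, 4, 5, 6, 7, 9, 10}
|A +̂ A| = 15
(Reference bound: |A +̂ A| ≥ 2|A| - 3 for |A| ≥ 2, with |A| = 7 giving ≥ 11.)

|A +̂ A| = 15


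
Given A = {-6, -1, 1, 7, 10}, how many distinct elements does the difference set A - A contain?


A - A = {a - a' : a, a' ∈ A}; |A| = 5.
Bounds: 2|A|-1 ≤ |A - A| ≤ |A|² - |A| + 1, i.e. 9 ≤ |A - A| ≤ 21.
Note: 0 ∈ A - A always (from a - a). The set is symmetric: if d ∈ A - A then -d ∈ A - A.
Enumerate nonzero differences d = a - a' with a > a' (then include -d):
Positive differences: {2, 3, 5, 6, 7, 8, 9, 11, 13, 16}
Full difference set: {0} ∪ (positive diffs) ∪ (negative diffs).
|A - A| = 1 + 2·10 = 21 (matches direct enumeration: 21).

|A - A| = 21


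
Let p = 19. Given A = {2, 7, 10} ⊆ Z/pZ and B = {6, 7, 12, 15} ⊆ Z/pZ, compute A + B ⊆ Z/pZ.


Work in Z/19Z: reduce every sum a + b modulo 19.
Enumerate all 12 pairs:
a = 2: 2+6=8, 2+7=9, 2+12=14, 2+15=17
a = 7: 7+6=13, 7+7=14, 7+12=0, 7+15=3
a = 10: 10+6=16, 10+7=17, 10+12=3, 10+15=6
Distinct residues collected: {0, 3, 6, 8, 9, 13, 14, 16, 17}
|A + B| = 9 (out of 19 total residues).

A + B = {0, 3, 6, 8, 9, 13, 14, 16, 17}


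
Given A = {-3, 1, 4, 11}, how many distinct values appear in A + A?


A + A = {a + a' : a, a' ∈ A}; |A| = 4.
General bounds: 2|A| - 1 ≤ |A + A| ≤ |A|(|A|+1)/2, i.e. 7 ≤ |A + A| ≤ 10.
Lower bound 2|A|-1 is attained iff A is an arithmetic progression.
Enumerate sums a + a' for a ≤ a' (symmetric, so this suffices):
a = -3: -3+-3=-6, -3+1=-2, -3+4=1, -3+11=8
a = 1: 1+1=2, 1+4=5, 1+11=12
a = 4: 4+4=8, 4+11=15
a = 11: 11+11=22
Distinct sums: {-6, -2, 1, 2, 5, 8, 12, 15, 22}
|A + A| = 9

|A + A| = 9


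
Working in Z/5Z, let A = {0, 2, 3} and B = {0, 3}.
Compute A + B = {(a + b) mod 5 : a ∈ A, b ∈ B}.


Work in Z/5Z: reduce every sum a + b modulo 5.
Enumerate all 6 pairs:
a = 0: 0+0=0, 0+3=3
a = 2: 2+0=2, 2+3=0
a = 3: 3+0=3, 3+3=1
Distinct residues collected: {0, 1, 2, 3}
|A + B| = 4 (out of 5 total residues).

A + B = {0, 1, 2, 3}


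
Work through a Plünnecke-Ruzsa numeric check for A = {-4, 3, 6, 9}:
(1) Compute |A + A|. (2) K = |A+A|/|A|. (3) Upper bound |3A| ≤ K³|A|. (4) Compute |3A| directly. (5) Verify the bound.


|A| = 4.
Step 1: Compute A + A by enumerating all 16 pairs.
A + A = {-8, -1, 2, 5, 6, 9, 12, 15, 18}, so |A + A| = 9.
Step 2: Doubling constant K = |A + A|/|A| = 9/4 = 9/4 ≈ 2.2500.
Step 3: Plünnecke-Ruzsa gives |3A| ≤ K³·|A| = (2.2500)³ · 4 ≈ 45.5625.
Step 4: Compute 3A = A + A + A directly by enumerating all triples (a,b,c) ∈ A³; |3A| = 16.
Step 5: Check 16 ≤ 45.5625? Yes ✓.

K = 9/4, Plünnecke-Ruzsa bound K³|A| ≈ 45.5625, |3A| = 16, inequality holds.


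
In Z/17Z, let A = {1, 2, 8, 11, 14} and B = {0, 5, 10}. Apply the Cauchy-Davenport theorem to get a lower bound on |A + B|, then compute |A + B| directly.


Cauchy-Davenport: |A + B| ≥ min(p, |A| + |B| - 1) for A, B nonempty in Z/pZ.
|A| = 5, |B| = 3, p = 17.
CD lower bound = min(17, 5 + 3 - 1) = min(17, 7) = 7.
Compute A + B mod 17 directly:
a = 1: 1+0=1, 1+5=6, 1+10=11
a = 2: 2+0=2, 2+5=7, 2+10=12
a = 8: 8+0=8, 8+5=13, 8+10=1
a = 11: 11+0=11, 11+5=16, 11+10=4
a = 14: 14+0=14, 14+5=2, 14+10=7
A + B = {1, 2, 4, 6, 7, 8, 11, 12, 13, 14, 16}, so |A + B| = 11.
Verify: 11 ≥ 7? Yes ✓.

CD lower bound = 7, actual |A + B| = 11.


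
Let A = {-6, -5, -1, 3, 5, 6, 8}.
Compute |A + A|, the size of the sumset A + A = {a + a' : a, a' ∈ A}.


A + A = {a + a' : a, a' ∈ A}; |A| = 7.
General bounds: 2|A| - 1 ≤ |A + A| ≤ |A|(|A|+1)/2, i.e. 13 ≤ |A + A| ≤ 28.
Lower bound 2|A|-1 is attained iff A is an arithmetic progression.
Enumerate sums a + a' for a ≤ a' (symmetric, so this suffices):
a = -6: -6+-6=-12, -6+-5=-11, -6+-1=-7, -6+3=-3, -6+5=-1, -6+6=0, -6+8=2
a = -5: -5+-5=-10, -5+-1=-6, -5+3=-2, -5+5=0, -5+6=1, -5+8=3
a = -1: -1+-1=-2, -1+3=2, -1+5=4, -1+6=5, -1+8=7
a = 3: 3+3=6, 3+5=8, 3+6=9, 3+8=11
a = 5: 5+5=10, 5+6=11, 5+8=13
a = 6: 6+6=12, 6+8=14
a = 8: 8+8=16
Distinct sums: {-12, -11, -10, -7, -6, -3, -2, -1, 0, 1, 2, 3, 4, 5, 6, 7, 8, 9, 10, 11, 12, 13, 14, 16}
|A + A| = 24

|A + A| = 24


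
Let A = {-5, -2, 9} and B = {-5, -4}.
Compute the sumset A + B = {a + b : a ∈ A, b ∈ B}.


A + B = {a + b : a ∈ A, b ∈ B}.
Enumerate all |A|·|B| = 3·2 = 6 pairs (a, b) and collect distinct sums.
a = -5: -5+-5=-10, -5+-4=-9
a = -2: -2+-5=-7, -2+-4=-6
a = 9: 9+-5=4, 9+-4=5
Collecting distinct sums: A + B = {-10, -9, -7, -6, 4, 5}
|A + B| = 6

A + B = {-10, -9, -7, -6, 4, 5}


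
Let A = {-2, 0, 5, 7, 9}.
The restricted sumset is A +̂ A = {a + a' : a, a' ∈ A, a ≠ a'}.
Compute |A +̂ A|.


Restricted sumset: A +̂ A = {a + a' : a ∈ A, a' ∈ A, a ≠ a'}.
Equivalently, take A + A and drop any sum 2a that is achievable ONLY as a + a for a ∈ A (i.e. sums representable only with equal summands).
Enumerate pairs (a, a') with a < a' (symmetric, so each unordered pair gives one sum; this covers all a ≠ a'):
  -2 + 0 = -2
  -2 + 5 = 3
  -2 + 7 = 5
  -2 + 9 = 7
  0 + 5 = 5
  0 + 7 = 7
  0 + 9 = 9
  5 + 7 = 12
  5 + 9 = 14
  7 + 9 = 16
Collected distinct sums: {-2, 3, 5, 7, 9, 12, 14, 16}
|A +̂ A| = 8
(Reference bound: |A +̂ A| ≥ 2|A| - 3 for |A| ≥ 2, with |A| = 5 giving ≥ 7.)

|A +̂ A| = 8


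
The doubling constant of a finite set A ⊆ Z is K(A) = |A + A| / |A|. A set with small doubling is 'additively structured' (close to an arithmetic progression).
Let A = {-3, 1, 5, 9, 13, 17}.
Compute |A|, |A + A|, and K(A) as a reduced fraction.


|A| = 6.
Compute A + A by enumerating all 36 pairs.
A + A = {-6, -2, 2, 6, 10, 14, 18, 22, 26, 30, 34}, so |A + A| = 11.
K = |A + A| / |A| = 11/6 (already in lowest terms) ≈ 1.8333.
Reference: AP of size 6 gives K = 11/6 ≈ 1.8333; a fully generic set of size 6 gives K ≈ 3.5000.

|A| = 6, |A + A| = 11, K = 11/6.


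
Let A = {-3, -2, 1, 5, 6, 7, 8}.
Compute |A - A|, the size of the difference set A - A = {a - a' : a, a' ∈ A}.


A - A = {a - a' : a, a' ∈ A}; |A| = 7.
Bounds: 2|A|-1 ≤ |A - A| ≤ |A|² - |A| + 1, i.e. 13 ≤ |A - A| ≤ 43.
Note: 0 ∈ A - A always (from a - a). The set is symmetric: if d ∈ A - A then -d ∈ A - A.
Enumerate nonzero differences d = a - a' with a > a' (then include -d):
Positive differences: {1, 2, 3, 4, 5, 6, 7, 8, 9, 10, 11}
Full difference set: {0} ∪ (positive diffs) ∪ (negative diffs).
|A - A| = 1 + 2·11 = 23 (matches direct enumeration: 23).

|A - A| = 23
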